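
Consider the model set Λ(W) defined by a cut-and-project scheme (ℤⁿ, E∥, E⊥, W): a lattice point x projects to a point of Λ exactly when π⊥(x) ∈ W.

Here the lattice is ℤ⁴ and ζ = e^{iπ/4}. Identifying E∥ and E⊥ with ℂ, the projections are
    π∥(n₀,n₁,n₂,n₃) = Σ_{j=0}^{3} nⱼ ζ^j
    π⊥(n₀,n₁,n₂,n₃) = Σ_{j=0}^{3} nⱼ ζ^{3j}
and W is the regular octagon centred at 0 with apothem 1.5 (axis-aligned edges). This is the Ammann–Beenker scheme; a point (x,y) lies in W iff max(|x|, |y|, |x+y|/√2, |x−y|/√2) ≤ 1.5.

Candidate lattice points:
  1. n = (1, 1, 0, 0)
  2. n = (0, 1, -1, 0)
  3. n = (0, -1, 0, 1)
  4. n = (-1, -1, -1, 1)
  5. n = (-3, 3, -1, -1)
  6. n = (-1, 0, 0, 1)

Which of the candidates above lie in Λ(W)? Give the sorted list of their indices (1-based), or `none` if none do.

With ζ = e^{iπ/4} the internal vectors are ζ^0,ζ^3,ζ^6,ζ^9.
candidate 1: n = (1, 1, 0, 0) → π⊥ ≈ (+0.29289, +0.70711); max(|x|,|y|,|x±y|/√2) = 0.70711 ≤ 1.5 ⇒ ∈ W
candidate 2: n = (0, 1, -1, 0) → π⊥ ≈ (-0.70711, +1.70711); max(|x|,|y|,|x±y|/√2) = 1.70711 > 1.5 ⇒ ∉ W
candidate 3: n = (0, -1, 0, 1) → π⊥ ≈ (+1.41421, +0.00000); max(|x|,|y|,|x±y|/√2) = 1.41421 ≤ 1.5 ⇒ ∈ W
candidate 4: n = (-1, -1, -1, 1) → π⊥ ≈ (+0.41421, +1.00000); max(|x|,|y|,|x±y|/√2) = 1.00000 ≤ 1.5 ⇒ ∈ W
candidate 5: n = (-3, 3, -1, -1) → π⊥ ≈ (-5.82843, +2.41421); max(|x|,|y|,|x±y|/√2) = 5.82843 > 1.5 ⇒ ∉ W
candidate 6: n = (-1, 0, 0, 1) → π⊥ ≈ (-0.29289, +0.70711); max(|x|,|y|,|x±y|/√2) = 0.70711 ≤ 1.5 ⇒ ∈ W

1, 3, 4, 6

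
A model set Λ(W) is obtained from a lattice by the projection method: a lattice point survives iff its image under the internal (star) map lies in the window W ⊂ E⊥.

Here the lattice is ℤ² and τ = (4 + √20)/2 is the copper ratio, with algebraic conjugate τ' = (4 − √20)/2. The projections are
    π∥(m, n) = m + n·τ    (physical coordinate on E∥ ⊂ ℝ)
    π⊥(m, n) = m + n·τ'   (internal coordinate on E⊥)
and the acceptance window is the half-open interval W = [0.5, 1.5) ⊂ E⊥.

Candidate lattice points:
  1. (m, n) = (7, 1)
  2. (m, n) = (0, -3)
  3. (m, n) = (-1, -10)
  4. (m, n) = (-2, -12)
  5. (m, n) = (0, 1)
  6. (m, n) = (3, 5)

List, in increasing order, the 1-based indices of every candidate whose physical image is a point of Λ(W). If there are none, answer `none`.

2, 3, 4

τ' = (4−√20)/2 ≈ -0.23607.
candidate 1: (m,n)=(7,1) → π∥ = 7+1·τ ≈ 11.23607, π⊥ = 7+1·τ' ≈ 6.76393 ∉ [0.5, 1.5) ⇒ out
candidate 2: (m,n)=(0,-3) → π∥ = 0-3·τ ≈ -12.70820, π⊥ = 0-3·τ' ≈ 0.70820 ∈ [0.5, 1.5) ⇒ IN Λ
candidate 3: (m,n)=(-1,-10) → π∥ = -1-10·τ ≈ -43.36068, π⊥ = -1-10·τ' ≈ 1.36068 ∈ [0.5, 1.5) ⇒ IN Λ
candidate 4: (m,n)=(-2,-12) → π∥ = -2-12·τ ≈ -52.83282, π⊥ = -2-12·τ' ≈ 0.83282 ∈ [0.5, 1.5) ⇒ IN Λ
candidate 5: (m,n)=(0,1) → π∥ = 0+1·τ ≈ 4.23607, π⊥ = 0+1·τ' ≈ -0.23607 ∉ [0.5, 1.5) ⇒ out
candidate 6: (m,n)=(3,5) → π∥ = 3+5·τ ≈ 24.18034, π⊥ = 3+5·τ' ≈ 1.81966 ∉ [0.5, 1.5) ⇒ out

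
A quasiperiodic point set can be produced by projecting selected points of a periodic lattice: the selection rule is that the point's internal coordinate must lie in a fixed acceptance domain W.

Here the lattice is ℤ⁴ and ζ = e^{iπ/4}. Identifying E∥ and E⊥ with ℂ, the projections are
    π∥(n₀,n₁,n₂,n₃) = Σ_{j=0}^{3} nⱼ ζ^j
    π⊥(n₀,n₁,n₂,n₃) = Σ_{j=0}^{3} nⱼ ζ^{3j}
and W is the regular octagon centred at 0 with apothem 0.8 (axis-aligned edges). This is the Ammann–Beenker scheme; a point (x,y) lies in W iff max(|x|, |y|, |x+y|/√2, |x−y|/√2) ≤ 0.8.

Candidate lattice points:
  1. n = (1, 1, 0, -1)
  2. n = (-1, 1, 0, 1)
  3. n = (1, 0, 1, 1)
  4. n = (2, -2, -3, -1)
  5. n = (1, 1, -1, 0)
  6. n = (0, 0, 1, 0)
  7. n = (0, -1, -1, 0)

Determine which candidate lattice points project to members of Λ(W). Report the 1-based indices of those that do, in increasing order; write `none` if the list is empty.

Internal map: ζ^{3j} for j=0..3 gives (1,0), (−√2/2,√2/2), (0,−1), (√2/2,√2/2).
candidate 1: n = (1, 1, 0, -1) → π⊥ ≈ (-0.4142, +0.0000); max(|x|,|y|,|x±y|/√2) = 0.4142 ≤ 0.8 ⇒ ∈ W
candidate 2: n = (-1, 1, 0, 1) → π⊥ ≈ (-1.0000, +1.4142); max(|x|,|y|,|x±y|/√2) = 1.7071 > 0.8 ⇒ ∉ W
candidate 3: n = (1, 0, 1, 1) → π⊥ ≈ (+1.7071, -0.2929); max(|x|,|y|,|x±y|/√2) = 1.7071 > 0.8 ⇒ ∉ W
candidate 4: n = (2, -2, -3, -1) → π⊥ ≈ (+2.7071, +0.8787); max(|x|,|y|,|x±y|/√2) = 2.7071 > 0.8 ⇒ ∉ W
candidate 5: n = (1, 1, -1, 0) → π⊥ ≈ (+0.2929, +1.7071); max(|x|,|y|,|x±y|/√2) = 1.7071 > 0.8 ⇒ ∉ W
candidate 6: n = (0, 0, 1, 0) → π⊥ ≈ (+0.0000, -1.0000); max(|x|,|y|,|x±y|/√2) = 1.0000 > 0.8 ⇒ ∉ W
candidate 7: n = (0, -1, -1, 0) → π⊥ ≈ (+0.7071, +0.2929); max(|x|,|y|,|x±y|/√2) = 0.7071 ≤ 0.8 ⇒ ∈ W

1, 7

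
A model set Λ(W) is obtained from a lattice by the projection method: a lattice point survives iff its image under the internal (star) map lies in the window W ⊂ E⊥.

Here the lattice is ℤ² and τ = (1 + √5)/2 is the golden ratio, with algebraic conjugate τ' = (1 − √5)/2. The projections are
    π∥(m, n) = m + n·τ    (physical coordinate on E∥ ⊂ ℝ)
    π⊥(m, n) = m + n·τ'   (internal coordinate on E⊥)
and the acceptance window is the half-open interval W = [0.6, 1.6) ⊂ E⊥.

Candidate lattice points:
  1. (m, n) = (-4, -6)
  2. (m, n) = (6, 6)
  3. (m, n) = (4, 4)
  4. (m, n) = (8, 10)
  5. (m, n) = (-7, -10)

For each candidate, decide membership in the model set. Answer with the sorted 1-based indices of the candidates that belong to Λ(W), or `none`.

Numerically τ ≈ 1.6180 and τ' = −1/τ ≈ -0.6180.
candidate 1: (m,n)=(-4,-6) → π∥ = -4-6·τ ≈ -13.7082, π⊥ = -4-6·τ' ≈ -0.2918 ∉ [0.6, 1.6) ⇒ out
candidate 2: (m,n)=(6,6) → π∥ = 6+6·τ ≈ 15.7082, π⊥ = 6+6·τ' ≈ 2.2918 ∉ [0.6, 1.6) ⇒ out
candidate 3: (m,n)=(4,4) → π∥ = 4+4·τ ≈ 10.4721, π⊥ = 4+4·τ' ≈ 1.5279 ∈ [0.6, 1.6) ⇒ IN Λ
candidate 4: (m,n)=(8,10) → π∥ = 8+10·τ ≈ 24.1803, π⊥ = 8+10·τ' ≈ 1.8197 ∉ [0.6, 1.6) ⇒ out
candidate 5: (m,n)=(-7,-10) → π∥ = -7-10·τ ≈ -23.1803, π⊥ = -7-10·τ' ≈ -0.8197 ∉ [0.6, 1.6) ⇒ out

3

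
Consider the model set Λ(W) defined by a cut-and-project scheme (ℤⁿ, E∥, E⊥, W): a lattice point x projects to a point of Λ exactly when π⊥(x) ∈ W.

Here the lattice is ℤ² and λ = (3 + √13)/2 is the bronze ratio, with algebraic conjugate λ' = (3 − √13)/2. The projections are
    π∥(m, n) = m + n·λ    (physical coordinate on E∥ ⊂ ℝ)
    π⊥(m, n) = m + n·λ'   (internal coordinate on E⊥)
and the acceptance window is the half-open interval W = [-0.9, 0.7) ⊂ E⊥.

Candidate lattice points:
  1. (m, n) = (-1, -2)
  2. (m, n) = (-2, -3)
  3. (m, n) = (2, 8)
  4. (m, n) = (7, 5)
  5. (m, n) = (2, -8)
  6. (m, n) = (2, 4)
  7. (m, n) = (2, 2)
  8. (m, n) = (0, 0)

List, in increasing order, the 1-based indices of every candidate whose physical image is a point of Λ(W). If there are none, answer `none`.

1, 3, 8

λ' = (3−√13)/2 ≈ -0.30278.
candidate 1: (m,n)=(-1,-2) → π∥ = -1-2·λ ≈ -7.60555, π⊥ = -1-2·λ' ≈ -0.39445 ∈ [-0.9, 0.7) ⇒ IN Λ
candidate 2: (m,n)=(-2,-3) → π∥ = -2-3·λ ≈ -11.90833, π⊥ = -2-3·λ' ≈ -1.09167 ∉ [-0.9, 0.7) ⇒ out
candidate 3: (m,n)=(2,8) → π∥ = 2+8·λ ≈ 28.42221, π⊥ = 2+8·λ' ≈ -0.42221 ∈ [-0.9, 0.7) ⇒ IN Λ
candidate 4: (m,n)=(7,5) → π∥ = 7+5·λ ≈ 23.51388, π⊥ = 7+5·λ' ≈ 5.48612 ∉ [-0.9, 0.7) ⇒ out
candidate 5: (m,n)=(2,-8) → π∥ = 2-8·λ ≈ -24.42221, π⊥ = 2-8·λ' ≈ 4.42221 ∉ [-0.9, 0.7) ⇒ out
candidate 6: (m,n)=(2,4) → π∥ = 2+4·λ ≈ 15.21110, π⊥ = 2+4·λ' ≈ 0.78890 ∉ [-0.9, 0.7) ⇒ out
candidate 7: (m,n)=(2,2) → π∥ = 2+2·λ ≈ 8.60555, π⊥ = 2+2·λ' ≈ 1.39445 ∉ [-0.9, 0.7) ⇒ out
candidate 8: (m,n)=(0,0) → π∥ = 0+0·λ ≈ 0.00000, π⊥ = 0+0·λ' ≈ 0.00000 ∈ [-0.9, 0.7) ⇒ IN Λ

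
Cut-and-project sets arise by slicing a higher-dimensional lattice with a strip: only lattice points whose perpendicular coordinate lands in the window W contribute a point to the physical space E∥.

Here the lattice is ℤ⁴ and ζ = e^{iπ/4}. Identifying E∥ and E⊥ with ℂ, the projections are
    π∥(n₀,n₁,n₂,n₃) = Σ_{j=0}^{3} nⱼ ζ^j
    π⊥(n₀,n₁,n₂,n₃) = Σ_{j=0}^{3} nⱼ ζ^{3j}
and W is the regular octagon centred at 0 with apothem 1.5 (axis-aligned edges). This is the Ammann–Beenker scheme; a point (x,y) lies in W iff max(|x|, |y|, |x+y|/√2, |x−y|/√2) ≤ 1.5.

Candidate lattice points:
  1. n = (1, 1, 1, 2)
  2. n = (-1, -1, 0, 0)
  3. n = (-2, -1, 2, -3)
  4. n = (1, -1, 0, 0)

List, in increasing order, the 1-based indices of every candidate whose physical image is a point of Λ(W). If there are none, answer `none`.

π⊥(n) = n₀ + n₁ζ³ + n₂ζ⁶ + n₃ζ⁹ where ζ = e^{iπ/4}.
candidate 1: n = (1, 1, 1, 2) → π⊥ ≈ (+1.707107, +1.121320); max(|x|,|y|,|x±y|/√2) = 2.000000 > 1.5 ⇒ ∉ W
candidate 2: n = (-1, -1, 0, 0) → π⊥ ≈ (-0.292893, -0.707107); max(|x|,|y|,|x±y|/√2) = 0.707107 ≤ 1.5 ⇒ ∈ W
candidate 3: n = (-2, -1, 2, -3) → π⊥ ≈ (-3.414214, -4.828427); max(|x|,|y|,|x±y|/√2) = 5.828427 > 1.5 ⇒ ∉ W
candidate 4: n = (1, -1, 0, 0) → π⊥ ≈ (+1.707107, -0.707107); max(|x|,|y|,|x±y|/√2) = 1.707107 > 1.5 ⇒ ∉ W

2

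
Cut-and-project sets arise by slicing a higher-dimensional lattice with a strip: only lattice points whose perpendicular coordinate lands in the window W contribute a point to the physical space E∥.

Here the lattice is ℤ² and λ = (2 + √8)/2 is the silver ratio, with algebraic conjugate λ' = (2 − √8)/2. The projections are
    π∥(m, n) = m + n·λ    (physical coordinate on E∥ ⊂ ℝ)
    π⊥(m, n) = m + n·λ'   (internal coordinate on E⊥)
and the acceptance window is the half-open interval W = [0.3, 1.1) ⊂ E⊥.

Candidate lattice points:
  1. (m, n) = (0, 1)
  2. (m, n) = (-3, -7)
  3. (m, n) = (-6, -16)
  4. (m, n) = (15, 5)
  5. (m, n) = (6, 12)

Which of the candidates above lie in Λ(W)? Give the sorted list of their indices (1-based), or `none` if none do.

λ' = (2−√8)/2 ≈ -0.4142.
candidate 1: (m,n)=(0,1) → π∥ = 0+1·λ ≈ 2.4142, π⊥ = 0+1·λ' ≈ -0.4142 ∉ [0.3, 1.1) ⇒ out
candidate 2: (m,n)=(-3,-7) → π∥ = -3-7·λ ≈ -19.8995, π⊥ = -3-7·λ' ≈ -0.1005 ∉ [0.3, 1.1) ⇒ out
candidate 3: (m,n)=(-6,-16) → π∥ = -6-16·λ ≈ -44.6274, π⊥ = -6-16·λ' ≈ 0.6274 ∈ [0.3, 1.1) ⇒ IN Λ
candidate 4: (m,n)=(15,5) → π∥ = 15+5·λ ≈ 27.0711, π⊥ = 15+5·λ' ≈ 12.9289 ∉ [0.3, 1.1) ⇒ out
candidate 5: (m,n)=(6,12) → π∥ = 6+12·λ ≈ 34.9706, π⊥ = 6+12·λ' ≈ 1.0294 ∈ [0.3, 1.1) ⇒ IN Λ

3, 5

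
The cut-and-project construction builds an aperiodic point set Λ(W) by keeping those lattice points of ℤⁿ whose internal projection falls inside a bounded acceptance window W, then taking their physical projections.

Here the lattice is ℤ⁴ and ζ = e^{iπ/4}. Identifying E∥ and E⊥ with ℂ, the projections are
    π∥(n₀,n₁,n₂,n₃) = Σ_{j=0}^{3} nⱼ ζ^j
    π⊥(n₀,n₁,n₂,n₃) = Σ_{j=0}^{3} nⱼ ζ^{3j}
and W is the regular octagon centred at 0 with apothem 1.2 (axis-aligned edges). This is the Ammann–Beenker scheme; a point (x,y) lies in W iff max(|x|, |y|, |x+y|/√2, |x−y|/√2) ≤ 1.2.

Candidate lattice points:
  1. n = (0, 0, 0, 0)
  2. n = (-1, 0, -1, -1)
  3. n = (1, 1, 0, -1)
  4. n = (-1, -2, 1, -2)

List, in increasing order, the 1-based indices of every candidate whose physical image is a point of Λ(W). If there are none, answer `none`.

Internal map: ζ^{3j} for j=0..3 gives (1,0), (−√2/2,√2/2), (0,−1), (√2/2,√2/2).
#1 (0, 0, 0, 0): internal (0.0000, 0.0000); octagon support 0.0000 vs apothem 1.2 → ∈ W
#2 (-1, 0, -1, -1): internal (-1.7071, 0.2929); octagon support 1.7071 vs apothem 1.2 → ∉ W
#3 (1, 1, 0, -1): internal (-0.4142, 0.0000); octagon support 0.4142 vs apothem 1.2 → ∈ W
#4 (-1, -2, 1, -2): internal (-1.0000, -3.8284); octagon support 3.8284 vs apothem 1.2 → ∉ W

1, 3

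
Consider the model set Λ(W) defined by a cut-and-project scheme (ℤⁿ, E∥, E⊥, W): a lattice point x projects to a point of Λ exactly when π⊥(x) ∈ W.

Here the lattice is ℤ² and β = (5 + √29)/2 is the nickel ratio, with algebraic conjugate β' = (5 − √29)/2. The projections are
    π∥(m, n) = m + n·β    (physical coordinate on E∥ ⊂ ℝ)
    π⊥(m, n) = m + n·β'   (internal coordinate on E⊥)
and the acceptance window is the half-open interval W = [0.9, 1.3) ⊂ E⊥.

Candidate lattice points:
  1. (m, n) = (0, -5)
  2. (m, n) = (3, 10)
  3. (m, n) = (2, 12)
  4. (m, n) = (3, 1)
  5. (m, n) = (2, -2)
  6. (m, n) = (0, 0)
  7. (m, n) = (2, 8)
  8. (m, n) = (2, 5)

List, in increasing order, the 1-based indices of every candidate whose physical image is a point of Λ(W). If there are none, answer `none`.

1, 2, 8

Compute β' = (5−√29)/2 = -0.1926, so π⊥(m,n) = m -0.1926·n.
#1 (0,-5): internal coord 0 + (-5)·β' = +0.9629; +0.9629 ∈ [0.9, 1.3) → IN Λ
#2 (3,10): internal coord 3 + (10)·β' = +1.0742; +1.0742 ∈ [0.9, 1.3) → IN Λ
#3 (2,12): internal coord 2 + (12)·β' = -0.3110; -0.3110 ∉ [0.9, 1.3) → out
#4 (3,1): internal coord 3 + (1)·β' = +2.8074; +2.8074 ∉ [0.9, 1.3) → out
#5 (2,-2): internal coord 2 + (-2)·β' = +2.3852; +2.3852 ∉ [0.9, 1.3) → out
#6 (0,0): internal coord 0 + (0)·β' = +0.0000; +0.0000 ∉ [0.9, 1.3) → out
#7 (2,8): internal coord 2 + (8)·β' = +0.4593; +0.4593 ∉ [0.9, 1.3) → out
#8 (2,5): internal coord 2 + (5)·β' = +1.0371; +1.0371 ∈ [0.9, 1.3) → IN Λ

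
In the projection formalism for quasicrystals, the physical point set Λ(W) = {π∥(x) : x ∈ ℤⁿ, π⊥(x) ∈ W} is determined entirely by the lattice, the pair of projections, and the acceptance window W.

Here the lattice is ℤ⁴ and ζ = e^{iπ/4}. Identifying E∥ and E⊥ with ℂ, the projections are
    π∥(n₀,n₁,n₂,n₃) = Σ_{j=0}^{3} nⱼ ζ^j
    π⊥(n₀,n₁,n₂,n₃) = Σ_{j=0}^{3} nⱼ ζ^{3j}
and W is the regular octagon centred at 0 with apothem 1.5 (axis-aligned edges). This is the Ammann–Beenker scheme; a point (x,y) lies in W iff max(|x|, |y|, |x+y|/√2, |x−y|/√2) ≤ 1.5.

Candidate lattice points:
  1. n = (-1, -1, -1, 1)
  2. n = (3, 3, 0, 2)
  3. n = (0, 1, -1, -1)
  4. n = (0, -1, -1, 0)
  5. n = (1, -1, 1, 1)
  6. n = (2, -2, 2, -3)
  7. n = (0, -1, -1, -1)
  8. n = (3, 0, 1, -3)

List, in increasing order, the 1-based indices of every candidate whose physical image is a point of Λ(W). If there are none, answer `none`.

1, 4, 7

π⊥(n) = n₀ + n₁ζ³ + n₂ζ⁶ + n₃ζ⁹ where ζ = e^{iπ/4}.
candidate 1: n = (-1, -1, -1, 1) → π⊥ ≈ (+0.414214, +1.000000); max(|x|,|y|,|x±y|/√2) = 1.000000 ≤ 1.5 ⇒ ∈ W
candidate 2: n = (3, 3, 0, 2) → π⊥ ≈ (+2.292893, +3.535534); max(|x|,|y|,|x±y|/√2) = 4.121320 > 1.5 ⇒ ∉ W
candidate 3: n = (0, 1, -1, -1) → π⊥ ≈ (-1.414214, +1.000000); max(|x|,|y|,|x±y|/√2) = 1.707107 > 1.5 ⇒ ∉ W
candidate 4: n = (0, -1, -1, 0) → π⊥ ≈ (+0.707107, +0.292893); max(|x|,|y|,|x±y|/√2) = 0.707107 ≤ 1.5 ⇒ ∈ W
candidate 5: n = (1, -1, 1, 1) → π⊥ ≈ (+2.414214, -1.000000); max(|x|,|y|,|x±y|/√2) = 2.414214 > 1.5 ⇒ ∉ W
candidate 6: n = (2, -2, 2, -3) → π⊥ ≈ (+1.292893, -5.535534); max(|x|,|y|,|x±y|/√2) = 5.535534 > 1.5 ⇒ ∉ W
candidate 7: n = (0, -1, -1, -1) → π⊥ ≈ (+0.000000, -0.414214); max(|x|,|y|,|x±y|/√2) = 0.414214 ≤ 1.5 ⇒ ∈ W
candidate 8: n = (3, 0, 1, -3) → π⊥ ≈ (+0.878680, -3.121320); max(|x|,|y|,|x±y|/√2) = 3.121320 > 1.5 ⇒ ∉ W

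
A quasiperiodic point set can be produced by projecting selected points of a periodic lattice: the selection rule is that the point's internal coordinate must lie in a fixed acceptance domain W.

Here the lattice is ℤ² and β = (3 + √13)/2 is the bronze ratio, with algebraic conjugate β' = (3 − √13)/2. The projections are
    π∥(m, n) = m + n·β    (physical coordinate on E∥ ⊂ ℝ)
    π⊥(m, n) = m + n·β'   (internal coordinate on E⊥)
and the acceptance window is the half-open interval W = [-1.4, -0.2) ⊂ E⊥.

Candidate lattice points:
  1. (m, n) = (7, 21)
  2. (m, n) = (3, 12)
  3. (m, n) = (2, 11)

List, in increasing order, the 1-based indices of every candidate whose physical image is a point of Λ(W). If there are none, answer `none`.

2, 3

β' = (3−√13)/2 ≈ -0.302776.
[1] lift (7,21): star map gives 0.641712; window check -1.4 ≤ 0.641712 < -0.2 is false → out
[2] lift (3,12): star map gives -0.633308; window check -1.4 ≤ -0.633308 < -0.2 is true → IN Λ
[3] lift (2,11): star map gives -1.330532; window check -1.4 ≤ -1.330532 < -0.2 is true → IN Λ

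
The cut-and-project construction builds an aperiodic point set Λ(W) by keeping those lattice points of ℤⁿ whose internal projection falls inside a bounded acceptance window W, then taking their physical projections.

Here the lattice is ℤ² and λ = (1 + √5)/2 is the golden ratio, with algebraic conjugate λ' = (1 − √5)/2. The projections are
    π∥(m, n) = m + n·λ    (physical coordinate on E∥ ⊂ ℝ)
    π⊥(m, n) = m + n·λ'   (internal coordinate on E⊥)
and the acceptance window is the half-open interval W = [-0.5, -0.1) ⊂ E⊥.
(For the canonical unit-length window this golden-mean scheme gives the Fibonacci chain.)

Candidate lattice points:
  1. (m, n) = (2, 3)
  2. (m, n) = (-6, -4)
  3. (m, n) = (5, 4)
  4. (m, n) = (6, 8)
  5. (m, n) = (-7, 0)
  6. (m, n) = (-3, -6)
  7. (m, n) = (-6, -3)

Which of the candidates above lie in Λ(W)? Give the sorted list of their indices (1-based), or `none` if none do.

none

λ' = (1−√5)/2 ≈ -0.6180.
#1 (2,3): internal coord 2 + (3)·λ' = +0.1459; +0.1459 ∉ [-0.5, -0.1) → out
#2 (-6,-4): internal coord -6 + (-4)·λ' = -3.5279; -3.5279 ∉ [-0.5, -0.1) → out
#3 (5,4): internal coord 5 + (4)·λ' = +2.5279; +2.5279 ∉ [-0.5, -0.1) → out
#4 (6,8): internal coord 6 + (8)·λ' = +1.0557; +1.0557 ∉ [-0.5, -0.1) → out
#5 (-7,0): internal coord -7 + (0)·λ' = -7.0000; -7.0000 ∉ [-0.5, -0.1) → out
#6 (-3,-6): internal coord -3 + (-6)·λ' = +0.7082; +0.7082 ∉ [-0.5, -0.1) → out
#7 (-6,-3): internal coord -6 + (-3)·λ' = -4.1459; -4.1459 ∉ [-0.5, -0.1) → out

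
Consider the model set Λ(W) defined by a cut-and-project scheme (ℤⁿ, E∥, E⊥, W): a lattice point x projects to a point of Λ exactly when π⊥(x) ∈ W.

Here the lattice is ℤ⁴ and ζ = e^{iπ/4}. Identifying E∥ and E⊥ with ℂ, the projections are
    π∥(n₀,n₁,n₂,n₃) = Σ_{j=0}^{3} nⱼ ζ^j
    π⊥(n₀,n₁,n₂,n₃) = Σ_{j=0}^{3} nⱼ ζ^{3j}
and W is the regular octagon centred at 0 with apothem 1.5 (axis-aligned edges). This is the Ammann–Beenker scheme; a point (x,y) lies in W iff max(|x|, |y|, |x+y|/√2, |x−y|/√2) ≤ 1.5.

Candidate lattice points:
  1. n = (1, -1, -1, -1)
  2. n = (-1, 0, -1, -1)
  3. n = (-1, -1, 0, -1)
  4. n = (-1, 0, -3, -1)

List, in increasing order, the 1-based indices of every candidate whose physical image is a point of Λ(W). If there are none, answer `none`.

π⊥(n) = n₀ + n₁ζ³ + n₂ζ⁶ + n₃ζ⁹ where ζ = e^{iπ/4}.
candidate 1: n = (1, -1, -1, -1) → π⊥ ≈ (+1.00000, -0.41421); max(|x|,|y|,|x±y|/√2) = 1.00000 ≤ 1.5 ⇒ ∈ W
candidate 2: n = (-1, 0, -1, -1) → π⊥ ≈ (-1.70711, +0.29289); max(|x|,|y|,|x±y|/√2) = 1.70711 > 1.5 ⇒ ∉ W
candidate 3: n = (-1, -1, 0, -1) → π⊥ ≈ (-1.00000, -1.41421); max(|x|,|y|,|x±y|/√2) = 1.70711 > 1.5 ⇒ ∉ W
candidate 4: n = (-1, 0, -3, -1) → π⊥ ≈ (-1.70711, +2.29289); max(|x|,|y|,|x±y|/√2) = 2.82843 > 1.5 ⇒ ∉ W

1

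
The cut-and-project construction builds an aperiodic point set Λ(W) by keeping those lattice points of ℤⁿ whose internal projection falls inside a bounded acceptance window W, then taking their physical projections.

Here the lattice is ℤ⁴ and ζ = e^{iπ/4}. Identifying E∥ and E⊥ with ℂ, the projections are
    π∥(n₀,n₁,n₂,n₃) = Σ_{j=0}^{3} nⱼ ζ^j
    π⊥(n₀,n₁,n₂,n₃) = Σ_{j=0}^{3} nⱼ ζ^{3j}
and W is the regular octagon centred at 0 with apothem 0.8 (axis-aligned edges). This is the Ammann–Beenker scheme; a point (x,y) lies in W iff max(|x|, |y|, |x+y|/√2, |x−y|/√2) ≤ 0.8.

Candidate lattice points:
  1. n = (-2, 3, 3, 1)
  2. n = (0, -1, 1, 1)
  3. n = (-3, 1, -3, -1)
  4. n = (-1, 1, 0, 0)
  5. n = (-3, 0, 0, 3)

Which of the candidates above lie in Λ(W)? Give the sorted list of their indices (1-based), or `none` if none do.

none

π⊥(n) = n₀ + n₁ζ³ + n₂ζ⁶ + n₃ζ⁹ where ζ = e^{iπ/4}.
#1 (-2, 3, 3, 1): internal (-3.414214, -0.171573); octagon support 3.414214 vs apothem 0.8 → ∉ W
#2 (0, -1, 1, 1): internal (1.414214, -1.000000); octagon support 1.707107 vs apothem 0.8 → ∉ W
#3 (-3, 1, -3, -1): internal (-4.414214, 3.000000); octagon support 5.242641 vs apothem 0.8 → ∉ W
#4 (-1, 1, 0, 0): internal (-1.707107, 0.707107); octagon support 1.707107 vs apothem 0.8 → ∉ W
#5 (-3, 0, 0, 3): internal (-0.878680, 2.121320); octagon support 2.121320 vs apothem 0.8 → ∉ W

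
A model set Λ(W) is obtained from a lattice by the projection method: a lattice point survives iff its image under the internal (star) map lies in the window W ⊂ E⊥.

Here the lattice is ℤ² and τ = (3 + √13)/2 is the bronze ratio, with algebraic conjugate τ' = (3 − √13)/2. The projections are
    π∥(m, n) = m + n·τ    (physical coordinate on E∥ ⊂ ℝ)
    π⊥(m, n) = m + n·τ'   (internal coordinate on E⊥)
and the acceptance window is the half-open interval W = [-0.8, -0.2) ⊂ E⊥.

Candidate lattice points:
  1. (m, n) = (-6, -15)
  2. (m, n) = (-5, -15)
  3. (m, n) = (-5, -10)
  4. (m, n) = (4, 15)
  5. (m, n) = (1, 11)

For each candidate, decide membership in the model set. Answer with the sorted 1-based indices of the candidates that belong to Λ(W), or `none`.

2, 4

τ' = (3−√13)/2 ≈ -0.3028.
candidate 1: (m,n)=(-6,-15) → π∥ = -6-15·τ ≈ -55.5416, π⊥ = -6-15·τ' ≈ -1.4584 ∉ [-0.8, -0.2) ⇒ out
candidate 2: (m,n)=(-5,-15) → π∥ = -5-15·τ ≈ -54.5416, π⊥ = -5-15·τ' ≈ -0.4584 ∈ [-0.8, -0.2) ⇒ IN Λ
candidate 3: (m,n)=(-5,-10) → π∥ = -5-10·τ ≈ -38.0278, π⊥ = -5-10·τ' ≈ -1.9722 ∉ [-0.8, -0.2) ⇒ out
candidate 4: (m,n)=(4,15) → π∥ = 4+15·τ ≈ 53.5416, π⊥ = 4+15·τ' ≈ -0.5416 ∈ [-0.8, -0.2) ⇒ IN Λ
candidate 5: (m,n)=(1,11) → π∥ = 1+11·τ ≈ 37.3305, π⊥ = 1+11·τ' ≈ -2.3305 ∉ [-0.8, -0.2) ⇒ out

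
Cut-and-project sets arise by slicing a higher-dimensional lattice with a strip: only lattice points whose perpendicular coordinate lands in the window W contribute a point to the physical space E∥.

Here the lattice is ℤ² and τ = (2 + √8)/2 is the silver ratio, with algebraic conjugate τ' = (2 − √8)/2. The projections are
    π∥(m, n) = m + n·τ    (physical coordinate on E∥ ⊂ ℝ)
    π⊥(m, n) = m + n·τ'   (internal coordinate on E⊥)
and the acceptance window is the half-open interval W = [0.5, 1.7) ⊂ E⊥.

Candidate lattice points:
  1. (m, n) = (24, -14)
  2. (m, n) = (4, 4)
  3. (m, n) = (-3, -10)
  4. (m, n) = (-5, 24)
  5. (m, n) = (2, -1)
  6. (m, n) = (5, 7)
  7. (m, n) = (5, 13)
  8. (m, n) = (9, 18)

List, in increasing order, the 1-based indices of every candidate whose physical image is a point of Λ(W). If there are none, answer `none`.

3, 8

Compute τ' = (2−√8)/2 = -0.414214, so π⊥(m,n) = m -0.414214·n.
[1] lift (24,-14): star map gives 29.798990; window check 0.5 ≤ 29.798990 < 1.7 is false → out
[2] lift (4,4): star map gives 2.343146; window check 0.5 ≤ 2.343146 < 1.7 is false → out
[3] lift (-3,-10): star map gives 1.142136; window check 0.5 ≤ 1.142136 < 1.7 is true → IN Λ
[4] lift (-5,24): star map gives -14.941125; window check 0.5 ≤ -14.941125 < 1.7 is false → out
[5] lift (2,-1): star map gives 2.414214; window check 0.5 ≤ 2.414214 < 1.7 is false → out
[6] lift (5,7): star map gives 2.100505; window check 0.5 ≤ 2.100505 < 1.7 is false → out
[7] lift (5,13): star map gives -0.384776; window check 0.5 ≤ -0.384776 < 1.7 is false → out
[8] lift (9,18): star map gives 1.544156; window check 0.5 ≤ 1.544156 < 1.7 is true → IN Λ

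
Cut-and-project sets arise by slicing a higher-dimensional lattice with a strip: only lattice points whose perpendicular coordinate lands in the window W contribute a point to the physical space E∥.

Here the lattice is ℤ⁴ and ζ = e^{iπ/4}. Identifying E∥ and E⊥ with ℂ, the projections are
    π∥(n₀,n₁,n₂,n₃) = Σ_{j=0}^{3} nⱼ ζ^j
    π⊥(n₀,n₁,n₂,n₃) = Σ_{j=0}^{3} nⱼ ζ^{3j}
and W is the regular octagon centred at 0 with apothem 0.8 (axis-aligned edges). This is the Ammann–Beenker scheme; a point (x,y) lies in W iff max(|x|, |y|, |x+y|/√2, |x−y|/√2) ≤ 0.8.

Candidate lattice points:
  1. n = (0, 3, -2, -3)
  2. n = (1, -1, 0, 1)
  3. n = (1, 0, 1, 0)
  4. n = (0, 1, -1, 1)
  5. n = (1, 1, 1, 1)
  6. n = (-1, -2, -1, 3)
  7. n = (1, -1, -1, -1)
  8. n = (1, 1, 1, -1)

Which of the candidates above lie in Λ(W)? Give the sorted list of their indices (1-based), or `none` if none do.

π⊥(n) = n₀ + n₁ζ³ + n₂ζ⁶ + n₃ζ⁹ where ζ = e^{iπ/4}.
candidate 1: n = (0, 3, -2, -3) → π⊥ ≈ (-4.2426, +2.0000); max(|x|,|y|,|x±y|/√2) = 4.4142 > 0.8 ⇒ ∉ W
candidate 2: n = (1, -1, 0, 1) → π⊥ ≈ (+2.4142, +0.0000); max(|x|,|y|,|x±y|/√2) = 2.4142 > 0.8 ⇒ ∉ W
candidate 3: n = (1, 0, 1, 0) → π⊥ ≈ (+1.0000, -1.0000); max(|x|,|y|,|x±y|/√2) = 1.4142 > 0.8 ⇒ ∉ W
candidate 4: n = (0, 1, -1, 1) → π⊥ ≈ (+0.0000, +2.4142); max(|x|,|y|,|x±y|/√2) = 2.4142 > 0.8 ⇒ ∉ W
candidate 5: n = (1, 1, 1, 1) → π⊥ ≈ (+1.0000, +0.4142); max(|x|,|y|,|x±y|/√2) = 1.0000 > 0.8 ⇒ ∉ W
candidate 6: n = (-1, -2, -1, 3) → π⊥ ≈ (+2.5355, +1.7071); max(|x|,|y|,|x±y|/√2) = 3.0000 > 0.8 ⇒ ∉ W
candidate 7: n = (1, -1, -1, -1) → π⊥ ≈ (+1.0000, -0.4142); max(|x|,|y|,|x±y|/√2) = 1.0000 > 0.8 ⇒ ∉ W
candidate 8: n = (1, 1, 1, -1) → π⊥ ≈ (-0.4142, -1.0000); max(|x|,|y|,|x±y|/√2) = 1.0000 > 0.8 ⇒ ∉ W

none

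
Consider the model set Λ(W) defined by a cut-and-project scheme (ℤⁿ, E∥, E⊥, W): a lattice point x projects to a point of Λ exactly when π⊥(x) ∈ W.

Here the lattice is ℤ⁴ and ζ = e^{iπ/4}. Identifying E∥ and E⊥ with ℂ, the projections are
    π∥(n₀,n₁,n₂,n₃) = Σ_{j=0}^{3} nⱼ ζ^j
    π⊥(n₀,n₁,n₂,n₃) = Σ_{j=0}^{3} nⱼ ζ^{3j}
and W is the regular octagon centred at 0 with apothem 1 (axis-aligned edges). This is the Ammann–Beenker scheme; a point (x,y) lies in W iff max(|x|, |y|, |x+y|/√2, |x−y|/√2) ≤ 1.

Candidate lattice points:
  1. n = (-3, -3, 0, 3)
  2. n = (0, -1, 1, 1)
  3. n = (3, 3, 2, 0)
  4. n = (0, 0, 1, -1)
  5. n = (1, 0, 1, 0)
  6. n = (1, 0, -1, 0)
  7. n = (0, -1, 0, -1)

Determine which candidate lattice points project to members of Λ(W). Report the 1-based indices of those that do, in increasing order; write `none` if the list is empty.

π⊥(n) = n₀ + n₁ζ³ + n₂ζ⁶ + n₃ζ⁹ where ζ = e^{iπ/4}.
#1 (-3, -3, 0, 3): internal (1.24264, 0.00000); octagon support 1.24264 vs apothem 1 → ∉ W
#2 (0, -1, 1, 1): internal (1.41421, -1.00000); octagon support 1.70711 vs apothem 1 → ∉ W
#3 (3, 3, 2, 0): internal (0.87868, 0.12132); octagon support 0.87868 vs apothem 1 → ∈ W
#4 (0, 0, 1, -1): internal (-0.70711, -1.70711); octagon support 1.70711 vs apothem 1 → ∉ W
#5 (1, 0, 1, 0): internal (1.00000, -1.00000); octagon support 1.41421 vs apothem 1 → ∉ W
#6 (1, 0, -1, 0): internal (1.00000, 1.00000); octagon support 1.41421 vs apothem 1 → ∉ W
#7 (0, -1, 0, -1): internal (0.00000, -1.41421); octagon support 1.41421 vs apothem 1 → ∉ W

3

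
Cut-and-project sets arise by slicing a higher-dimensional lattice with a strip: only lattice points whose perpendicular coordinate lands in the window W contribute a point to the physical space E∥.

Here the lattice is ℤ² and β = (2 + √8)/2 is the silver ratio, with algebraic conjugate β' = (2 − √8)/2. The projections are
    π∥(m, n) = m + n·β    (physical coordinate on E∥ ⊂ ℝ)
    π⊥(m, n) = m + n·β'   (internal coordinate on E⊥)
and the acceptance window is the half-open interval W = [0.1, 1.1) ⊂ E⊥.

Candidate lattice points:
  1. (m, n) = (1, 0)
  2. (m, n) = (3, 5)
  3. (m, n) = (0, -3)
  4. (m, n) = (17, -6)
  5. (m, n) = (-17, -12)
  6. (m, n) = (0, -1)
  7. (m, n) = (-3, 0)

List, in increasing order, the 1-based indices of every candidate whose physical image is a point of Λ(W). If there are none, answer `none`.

β' = (2−√8)/2 ≈ -0.41421.
[1] lift (1,0): star map gives 1.00000; window check 0.1 ≤ 1.00000 < 1.1 is true → IN Λ
[2] lift (3,5): star map gives 0.92893; window check 0.1 ≤ 0.92893 < 1.1 is true → IN Λ
[3] lift (0,-3): star map gives 1.24264; window check 0.1 ≤ 1.24264 < 1.1 is false → out
[4] lift (17,-6): star map gives 19.48528; window check 0.1 ≤ 19.48528 < 1.1 is false → out
[5] lift (-17,-12): star map gives -12.02944; window check 0.1 ≤ -12.02944 < 1.1 is false → out
[6] lift (0,-1): star map gives 0.41421; window check 0.1 ≤ 0.41421 < 1.1 is true → IN Λ
[7] lift (-3,0): star map gives -3.00000; window check 0.1 ≤ -3.00000 < 1.1 is false → out

1, 2, 6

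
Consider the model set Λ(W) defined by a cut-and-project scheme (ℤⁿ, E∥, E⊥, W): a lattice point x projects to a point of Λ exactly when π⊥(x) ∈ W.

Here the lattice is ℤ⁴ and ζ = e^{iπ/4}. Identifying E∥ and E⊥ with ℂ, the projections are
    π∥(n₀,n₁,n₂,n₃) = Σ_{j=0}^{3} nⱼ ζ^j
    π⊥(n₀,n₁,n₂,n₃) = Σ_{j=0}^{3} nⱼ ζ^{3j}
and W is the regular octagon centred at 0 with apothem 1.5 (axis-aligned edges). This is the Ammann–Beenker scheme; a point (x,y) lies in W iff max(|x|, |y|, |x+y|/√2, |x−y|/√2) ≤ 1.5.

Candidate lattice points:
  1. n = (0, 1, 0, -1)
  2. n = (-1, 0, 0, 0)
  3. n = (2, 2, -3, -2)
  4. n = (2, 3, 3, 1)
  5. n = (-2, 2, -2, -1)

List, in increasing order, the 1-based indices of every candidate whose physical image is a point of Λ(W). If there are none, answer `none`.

1, 2, 4

Internal map: ζ^{3j} for j=0..3 gives (1,0), (−√2/2,√2/2), (0,−1), (√2/2,√2/2).
candidate 1: n = (0, 1, 0, -1) → π⊥ ≈ (-1.414214, +0.000000); max(|x|,|y|,|x±y|/√2) = 1.414214 ≤ 1.5 ⇒ ∈ W
candidate 2: n = (-1, 0, 0, 0) → π⊥ ≈ (-1.000000, +0.000000); max(|x|,|y|,|x±y|/√2) = 1.000000 ≤ 1.5 ⇒ ∈ W
candidate 3: n = (2, 2, -3, -2) → π⊥ ≈ (-0.828427, +3.000000); max(|x|,|y|,|x±y|/√2) = 3.000000 > 1.5 ⇒ ∉ W
candidate 4: n = (2, 3, 3, 1) → π⊥ ≈ (+0.585786, -0.171573); max(|x|,|y|,|x±y|/√2) = 0.585786 ≤ 1.5 ⇒ ∈ W
candidate 5: n = (-2, 2, -2, -1) → π⊥ ≈ (-4.121320, +2.707107); max(|x|,|y|,|x±y|/√2) = 4.828427 > 1.5 ⇒ ∉ W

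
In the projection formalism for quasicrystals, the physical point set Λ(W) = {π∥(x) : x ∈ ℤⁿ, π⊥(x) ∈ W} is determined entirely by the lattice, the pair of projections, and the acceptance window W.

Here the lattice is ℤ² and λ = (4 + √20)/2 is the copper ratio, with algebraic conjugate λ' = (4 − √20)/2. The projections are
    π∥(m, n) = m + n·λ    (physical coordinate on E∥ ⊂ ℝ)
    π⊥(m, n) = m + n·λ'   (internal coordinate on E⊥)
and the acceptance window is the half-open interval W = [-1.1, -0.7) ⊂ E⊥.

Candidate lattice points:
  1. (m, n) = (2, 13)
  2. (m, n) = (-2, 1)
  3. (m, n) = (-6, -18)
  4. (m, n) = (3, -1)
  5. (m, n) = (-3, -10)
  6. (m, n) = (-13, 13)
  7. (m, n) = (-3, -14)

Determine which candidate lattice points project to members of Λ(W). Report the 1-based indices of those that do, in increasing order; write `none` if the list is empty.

1

λ' = (4−√20)/2 ≈ -0.23607.
candidate 1: (m,n)=(2,13) → π∥ = 2+13·λ ≈ 57.06888, π⊥ = 2+13·λ' ≈ -1.06888 ∈ [-1.1, -0.7) ⇒ IN Λ
candidate 2: (m,n)=(-2,1) → π∥ = -2+1·λ ≈ 2.23607, π⊥ = -2+1·λ' ≈ -2.23607 ∉ [-1.1, -0.7) ⇒ out
candidate 3: (m,n)=(-6,-18) → π∥ = -6-18·λ ≈ -82.24922, π⊥ = -6-18·λ' ≈ -1.75078 ∉ [-1.1, -0.7) ⇒ out
candidate 4: (m,n)=(3,-1) → π∥ = 3-1·λ ≈ -1.23607, π⊥ = 3-1·λ' ≈ 3.23607 ∉ [-1.1, -0.7) ⇒ out
candidate 5: (m,n)=(-3,-10) → π∥ = -3-10·λ ≈ -45.36068, π⊥ = -3-10·λ' ≈ -0.63932 ∉ [-1.1, -0.7) ⇒ out
candidate 6: (m,n)=(-13,13) → π∥ = -13+13·λ ≈ 42.06888, π⊥ = -13+13·λ' ≈ -16.06888 ∉ [-1.1, -0.7) ⇒ out
candidate 7: (m,n)=(-3,-14) → π∥ = -3-14·λ ≈ -62.30495, π⊥ = -3-14·λ' ≈ 0.30495 ∉ [-1.1, -0.7) ⇒ out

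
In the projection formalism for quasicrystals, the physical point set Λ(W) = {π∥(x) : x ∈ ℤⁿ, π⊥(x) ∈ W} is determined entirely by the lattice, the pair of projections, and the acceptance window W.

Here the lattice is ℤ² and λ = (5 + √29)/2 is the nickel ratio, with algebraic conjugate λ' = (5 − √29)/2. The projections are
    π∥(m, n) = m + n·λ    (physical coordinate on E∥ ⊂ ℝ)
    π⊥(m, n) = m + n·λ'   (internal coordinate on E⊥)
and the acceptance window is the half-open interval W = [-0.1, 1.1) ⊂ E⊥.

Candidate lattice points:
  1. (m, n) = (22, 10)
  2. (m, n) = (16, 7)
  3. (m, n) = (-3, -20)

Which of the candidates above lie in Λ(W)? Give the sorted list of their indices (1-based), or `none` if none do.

3

Compute λ' = (5−√29)/2 = -0.19258, so π⊥(m,n) = m -0.19258·n.
[1] lift (22,10): star map gives 20.07418; window check -0.1 ≤ 20.07418 < 1.1 is false → out
[2] lift (16,7): star map gives 14.65192; window check -0.1 ≤ 14.65192 < 1.1 is false → out
[3] lift (-3,-20): star map gives 0.85165; window check -0.1 ≤ 0.85165 < 1.1 is true → IN Λ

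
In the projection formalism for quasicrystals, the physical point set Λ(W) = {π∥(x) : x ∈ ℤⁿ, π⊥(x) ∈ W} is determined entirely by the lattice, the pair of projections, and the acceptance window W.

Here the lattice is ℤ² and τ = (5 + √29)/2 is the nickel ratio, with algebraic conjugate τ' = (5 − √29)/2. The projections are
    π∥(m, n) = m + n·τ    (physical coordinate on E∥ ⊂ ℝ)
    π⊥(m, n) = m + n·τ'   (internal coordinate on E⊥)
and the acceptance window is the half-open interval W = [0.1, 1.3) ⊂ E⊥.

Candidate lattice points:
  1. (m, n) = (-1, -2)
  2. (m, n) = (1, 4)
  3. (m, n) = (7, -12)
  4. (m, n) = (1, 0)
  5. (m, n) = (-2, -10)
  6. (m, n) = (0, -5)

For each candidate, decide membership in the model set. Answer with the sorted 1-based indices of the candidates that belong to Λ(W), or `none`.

2, 4, 6

Compute τ' = (5−√29)/2 = -0.19258, so π⊥(m,n) = m -0.19258·n.
candidate 1: (m,n)=(-1,-2) → π∥ = -1-2·τ ≈ -11.38516, π⊥ = -1-2·τ' ≈ -0.61484 ∉ [0.1, 1.3) ⇒ out
candidate 2: (m,n)=(1,4) → π∥ = 1+4·τ ≈ 21.77033, π⊥ = 1+4·τ' ≈ 0.22967 ∈ [0.1, 1.3) ⇒ IN Λ
candidate 3: (m,n)=(7,-12) → π∥ = 7-12·τ ≈ -55.31099, π⊥ = 7-12·τ' ≈ 9.31099 ∉ [0.1, 1.3) ⇒ out
candidate 4: (m,n)=(1,0) → π∥ = 1+0·τ ≈ 1.00000, π⊥ = 1+0·τ' ≈ 1.00000 ∈ [0.1, 1.3) ⇒ IN Λ
candidate 5: (m,n)=(-2,-10) → π∥ = -2-10·τ ≈ -53.92582, π⊥ = -2-10·τ' ≈ -0.07418 ∉ [0.1, 1.3) ⇒ out
candidate 6: (m,n)=(0,-5) → π∥ = 0-5·τ ≈ -25.96291, π⊥ = 0-5·τ' ≈ 0.96291 ∈ [0.1, 1.3) ⇒ IN Λ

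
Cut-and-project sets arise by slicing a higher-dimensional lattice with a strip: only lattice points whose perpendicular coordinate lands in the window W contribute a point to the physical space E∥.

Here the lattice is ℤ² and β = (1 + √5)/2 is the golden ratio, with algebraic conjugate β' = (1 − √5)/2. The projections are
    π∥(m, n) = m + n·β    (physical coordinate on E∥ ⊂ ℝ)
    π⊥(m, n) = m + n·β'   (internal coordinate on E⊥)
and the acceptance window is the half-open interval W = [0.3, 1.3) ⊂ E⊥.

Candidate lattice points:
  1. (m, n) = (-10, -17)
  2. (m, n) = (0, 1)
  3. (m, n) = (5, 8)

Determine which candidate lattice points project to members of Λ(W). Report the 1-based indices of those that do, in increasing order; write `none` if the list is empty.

1

Compute β' = (1−√5)/2 = -0.61803, so π⊥(m,n) = m -0.61803·n.
candidate 1: (m,n)=(-10,-17) → π∥ = -10-17·β ≈ -37.50658, π⊥ = -10-17·β' ≈ 0.50658 ∈ [0.3, 1.3) ⇒ IN Λ
candidate 2: (m,n)=(0,1) → π∥ = 0+1·β ≈ 1.61803, π⊥ = 0+1·β' ≈ -0.61803 ∉ [0.3, 1.3) ⇒ out
candidate 3: (m,n)=(5,8) → π∥ = 5+8·β ≈ 17.94427, π⊥ = 5+8·β' ≈ 0.05573 ∉ [0.3, 1.3) ⇒ out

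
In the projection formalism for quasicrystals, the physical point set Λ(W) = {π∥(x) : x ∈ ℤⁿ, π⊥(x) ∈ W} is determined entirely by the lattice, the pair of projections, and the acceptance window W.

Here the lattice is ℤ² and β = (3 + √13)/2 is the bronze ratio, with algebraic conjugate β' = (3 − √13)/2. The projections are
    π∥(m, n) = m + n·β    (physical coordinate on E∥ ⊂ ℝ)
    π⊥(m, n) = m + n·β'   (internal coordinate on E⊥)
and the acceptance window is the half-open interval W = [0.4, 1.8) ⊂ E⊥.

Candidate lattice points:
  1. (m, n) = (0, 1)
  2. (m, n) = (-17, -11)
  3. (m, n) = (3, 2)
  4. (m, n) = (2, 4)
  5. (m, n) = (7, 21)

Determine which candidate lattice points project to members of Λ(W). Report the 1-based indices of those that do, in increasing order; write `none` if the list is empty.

Numerically β ≈ 3.3028 and β' = −1/β ≈ -0.3028.
#1 (0,1): internal coord 0 + (1)·β' = -0.3028; -0.3028 ∉ [0.4, 1.8) → out
#2 (-17,-11): internal coord -17 + (-11)·β' = -13.6695; -13.6695 ∉ [0.4, 1.8) → out
#3 (3,2): internal coord 3 + (2)·β' = +2.3944; +2.3944 ∉ [0.4, 1.8) → out
#4 (2,4): internal coord 2 + (4)·β' = +0.7889; +0.7889 ∈ [0.4, 1.8) → IN Λ
#5 (7,21): internal coord 7 + (21)·β' = +0.6417; +0.6417 ∈ [0.4, 1.8) → IN Λ

4, 5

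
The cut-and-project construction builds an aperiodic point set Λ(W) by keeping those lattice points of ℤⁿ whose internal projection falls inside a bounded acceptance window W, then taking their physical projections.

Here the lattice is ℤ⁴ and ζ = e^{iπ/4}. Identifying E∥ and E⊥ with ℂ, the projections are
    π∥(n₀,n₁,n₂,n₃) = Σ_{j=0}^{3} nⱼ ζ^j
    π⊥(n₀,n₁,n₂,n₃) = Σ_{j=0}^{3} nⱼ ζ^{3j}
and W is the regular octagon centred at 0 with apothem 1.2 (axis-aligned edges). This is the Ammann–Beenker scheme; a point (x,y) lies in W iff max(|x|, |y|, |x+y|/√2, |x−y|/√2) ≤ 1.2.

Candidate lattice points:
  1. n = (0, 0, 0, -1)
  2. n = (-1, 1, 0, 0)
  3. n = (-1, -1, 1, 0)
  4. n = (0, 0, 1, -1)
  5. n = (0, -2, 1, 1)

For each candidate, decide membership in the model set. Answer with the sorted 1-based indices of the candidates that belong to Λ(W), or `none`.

π⊥(n) = n₀ + n₁ζ³ + n₂ζ⁶ + n₃ζ⁹ where ζ = e^{iπ/4}.
#1 (0, 0, 0, -1): internal (-0.70711, -0.70711); octagon support 1.00000 vs apothem 1.2 → ∈ W
#2 (-1, 1, 0, 0): internal (-1.70711, 0.70711); octagon support 1.70711 vs apothem 1.2 → ∉ W
#3 (-1, -1, 1, 0): internal (-0.29289, -1.70711); octagon support 1.70711 vs apothem 1.2 → ∉ W
#4 (0, 0, 1, -1): internal (-0.70711, -1.70711); octagon support 1.70711 vs apothem 1.2 → ∉ W
#5 (0, -2, 1, 1): internal (2.12132, -1.70711); octagon support 2.70711 vs apothem 1.2 → ∉ W

1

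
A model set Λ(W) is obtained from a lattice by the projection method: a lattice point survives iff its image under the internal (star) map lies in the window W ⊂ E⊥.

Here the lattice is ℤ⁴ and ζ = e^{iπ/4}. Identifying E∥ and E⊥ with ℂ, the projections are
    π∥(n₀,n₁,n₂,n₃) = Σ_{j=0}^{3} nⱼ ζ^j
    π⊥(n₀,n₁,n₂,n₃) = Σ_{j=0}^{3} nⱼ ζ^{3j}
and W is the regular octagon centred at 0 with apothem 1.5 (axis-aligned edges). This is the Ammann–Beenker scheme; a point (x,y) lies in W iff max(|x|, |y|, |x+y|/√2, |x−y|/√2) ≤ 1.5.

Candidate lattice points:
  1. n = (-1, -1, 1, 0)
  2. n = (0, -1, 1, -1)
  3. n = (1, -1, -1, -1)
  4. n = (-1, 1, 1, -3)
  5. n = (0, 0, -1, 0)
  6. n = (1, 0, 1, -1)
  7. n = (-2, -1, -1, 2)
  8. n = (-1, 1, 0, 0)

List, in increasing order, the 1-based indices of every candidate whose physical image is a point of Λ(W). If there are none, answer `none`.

3, 5

Internal map: ζ^{3j} for j=0..3 gives (1,0), (−√2/2,√2/2), (0,−1), (√2/2,√2/2).
#1 (-1, -1, 1, 0): internal (-0.29289, -1.70711); octagon support 1.70711 vs apothem 1.5 → ∉ W
#2 (0, -1, 1, -1): internal (0.00000, -2.41421); octagon support 2.41421 vs apothem 1.5 → ∉ W
#3 (1, -1, -1, -1): internal (1.00000, -0.41421); octagon support 1.00000 vs apothem 1.5 → ∈ W
#4 (-1, 1, 1, -3): internal (-3.82843, -2.41421); octagon support 4.41421 vs apothem 1.5 → ∉ W
#5 (0, 0, -1, 0): internal (0.00000, 1.00000); octagon support 1.00000 vs apothem 1.5 → ∈ W
#6 (1, 0, 1, -1): internal (0.29289, -1.70711); octagon support 1.70711 vs apothem 1.5 → ∉ W
#7 (-2, -1, -1, 2): internal (0.12132, 1.70711); octagon support 1.70711 vs apothem 1.5 → ∉ W
#8 (-1, 1, 0, 0): internal (-1.70711, 0.70711); octagon support 1.70711 vs apothem 1.5 → ∉ W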